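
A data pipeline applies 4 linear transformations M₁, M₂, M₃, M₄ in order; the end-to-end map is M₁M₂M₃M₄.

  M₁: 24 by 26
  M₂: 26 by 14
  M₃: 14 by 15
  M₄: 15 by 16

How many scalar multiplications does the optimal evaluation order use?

Adjacent pairs: M₁M₂ = 24·26·14 = 8736; M₂M₃ = 26·14·15 = 5460; M₃M₄ = 14·15·16 = 3360.
Length 3: M₁..M₃: k=1: 0+5460+24·26·15=14820; k=2: 8736+0+24·14·15=13776 → min 13776 | M₂..M₄: k=2: 0+3360+26·14·16=9184; k=3: 5460+0+26·15·16=11700 → min 9184.
Length 4: M₁..M₄: k=1: 0+9184+24·26·16=19168; k=2: 8736+3360+24·14·16=17472; k=3: 13776+0+24·15·16=19536 → min 17472.
Optimal order: ((M₁M₂)(M₃M₄)) with cost 17472.

17472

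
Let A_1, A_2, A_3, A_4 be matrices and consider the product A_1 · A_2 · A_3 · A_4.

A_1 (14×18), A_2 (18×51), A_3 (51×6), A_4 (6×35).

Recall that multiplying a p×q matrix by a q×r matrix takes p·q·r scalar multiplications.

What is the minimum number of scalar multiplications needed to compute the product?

9960

Adjacent pairs: A_1A_2 = 14·18·51 = 12852; A_2A_3 = 18·51·6 = 5508; A_3A_4 = 51·6·35 = 10710.
Length 3: A_1..A_3: k=1: 0+5508+14·18·6=7020; k=2: 12852+0+14·51·6=17136 → min 7020 | A_2..A_4: k=2: 0+10710+18·51·35=42840; k=3: 5508+0+18·6·35=9288 → min 9288.
Length 4: A_1..A_4: k=1: 0+9288+14·18·35=18108; k=2: 12852+10710+14·51·35=48552; k=3: 7020+0+14·6·35=9960 → min 9960.
Optimal order: ((A_1 · (A_2 · A_3)) · A_4) with cost 9960.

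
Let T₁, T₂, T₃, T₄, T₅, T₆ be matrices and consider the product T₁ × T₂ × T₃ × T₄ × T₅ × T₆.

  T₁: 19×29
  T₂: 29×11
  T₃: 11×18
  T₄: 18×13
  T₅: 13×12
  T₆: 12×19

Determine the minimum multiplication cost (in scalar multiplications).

16830

Adjacent pairs: T₁T₂ = 19·29·11 = 6061; T₂T₃ = 29·11·18 = 5742; T₃T₄ = 11·18·13 = 2574; T₄T₅ = 18·13·12 = 2808; T₅T₆ = 13·12·19 = 2964.
Length 3: T₁..T₃: k=1: 0+5742+19·29·18=15660; k=2: 6061+0+19·11·18=9823 → min 9823 | T₂..T₄: k=2: 0+2574+29·11·13=6721; k=3: 5742+0+29·18·13=12528 → min 6721 | T₃..T₅: k=3: 0+2808+11·18·12=5184; k=4: 2574+0+11·13·12=4290 → min 4290 | T₄..T₆: k=4: 0+2964+18·13·19=7410; k=5: 2808+0+18·12·19=6912 → min 6912.
Length 4: T₁..T₄: k=1: 0+6721+19·29·13=13884; k=2: 6061+2574+19·11·13=11352; k=3: 9823+0+19·18·13=14269 → min 11352 | T₂..T₅: k=2: 0+4290+29·11·12=8118; k=3: 5742+2808+29·18·12=14814; k=4: 6721+0+29·13·12=11245 → min 8118 | T₃..T₆: k=3: 0+6912+11·18·19=10674; k=4: 2574+2964+11·13·19=8255; k=5: 4290+0+11·12·19=6798 → min 6798.
Length 5: T₁..T₅: k=1: 0+8118+19·29·12=14730; k=2: 6061+4290+19·11·12=12859; k=3: 9823+2808+19·18·12=16735; k=4: 11352+0+19·13·12=14316 → min 12859 | T₂..T₆: k=2: 0+6798+29·11·19=12859; k=3: 5742+6912+29·18·19=22572; k=4: 6721+2964+29·13·19=16848; k=5: 8118+0+29·12·19=14730 → min 12859.
Length 6: T₁..T₆: k=1: 0+12859+19·29·19=23328; k=2: 6061+6798+19·11·19=16830; k=3: 9823+6912+19·18·19=23233; k=4: 11352+2964+19·13·19=19009; k=5: 12859+0+19·12·19=17191 → min 16830.
Optimal order: ((T₁ × T₂) × (((T₃ × T₄) × T₅) × T₆)) with cost 16830.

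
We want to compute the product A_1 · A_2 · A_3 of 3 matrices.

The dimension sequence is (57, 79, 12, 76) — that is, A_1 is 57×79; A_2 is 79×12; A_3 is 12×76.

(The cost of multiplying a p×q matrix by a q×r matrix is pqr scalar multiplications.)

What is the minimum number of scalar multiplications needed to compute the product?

106020

Order (A_1 · (A_2 · A_3)): (A_2 · A_3): 79×12 by 12×76 → 79×76, cost 79·12·76 = 72048; (A_1 · (A_2 · A_3)): 57×79 by 79×76 → 57×76, cost 57·79·76 = 342228; cumulative 414276. Total 414276.
Order ((A_1 · A_2) · A_3): (A_1 · A_2): 57×79 by 79×12 → 57×12, cost 57·79·12 = 54036; ((A_1 · A_2) · A_3): 57×12 by 12×76 → 57×76, cost 57·12·76 = 51984; cumulative 106020. Total 106020.
Minimum: 106020.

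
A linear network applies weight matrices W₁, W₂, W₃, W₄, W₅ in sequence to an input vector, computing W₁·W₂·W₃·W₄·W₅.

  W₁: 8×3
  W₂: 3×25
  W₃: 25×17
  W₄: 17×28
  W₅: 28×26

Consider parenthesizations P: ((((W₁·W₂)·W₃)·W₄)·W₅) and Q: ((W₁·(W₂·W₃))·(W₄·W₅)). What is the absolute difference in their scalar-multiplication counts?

3963

Order P = ((((W₁·W₂)·W₃)·W₄)·W₅): (W₁·W₂): 8×3 by 3×25 → 8×25, cost 8·3·25 = 600; ((W₁·W₂)·W₃): 8×25 by 25×17 → 8×17, cost 8·25·17 = 3400; cumulative 4000; (((W₁·W₂)·W₃)·W₄): 8×17 by 17×28 → 8×28, cost 8·17·28 = 3808; cumulative 7808; ((((W₁·W₂)·W₃)·W₄)·W₅): 8×28 by 28×26 → 8×26, cost 8·28·26 = 5824; cumulative 13632. Total 13632.
Order Q = ((W₁·(W₂·W₃))·(W₄·W₅)): (W₂·W₃): 3×25 by 25×17 → 3×17, cost 3·25·17 = 1275; (W₁·(W₂·W₃)): 8×3 by 3×17 → 8×17, cost 8·3·17 = 408; cumulative 1683; (W₄·W₅): 17×28 by 28×26 → 17×26, cost 17·28·26 = 12376; ((W₁·(W₂·W₃))·(W₄·W₅)): 8×17 by 17×26 → 8×26, cost 8·17·26 = 3536; cumulative 17595. Total 17595.
Difference: |13632 − 17595| = 3963.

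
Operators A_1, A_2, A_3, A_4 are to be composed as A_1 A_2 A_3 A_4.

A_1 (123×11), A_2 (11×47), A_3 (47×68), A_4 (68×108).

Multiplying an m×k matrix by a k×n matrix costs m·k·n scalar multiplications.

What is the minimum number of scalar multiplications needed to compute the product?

Adjacent pairs: A_1A_2 = 123·11·47 = 63591; A_2A_3 = 11·47·68 = 35156; A_3A_4 = 47·68·108 = 345168.
Length 3: A_1..A_3: k=1: 0+35156+123·11·68=127160; k=2: 63591+0+123·47·68=456699 → min 127160 | A_2..A_4: k=2: 0+345168+11·47·108=401004; k=3: 35156+0+11·68·108=115940 → min 115940.
Length 4: A_1..A_4: k=1: 0+115940+123·11·108=262064; k=2: 63591+345168+123·47·108=1033107; k=3: 127160+0+123·68·108=1030472 → min 262064.
Optimal order: (A_1 ((A_2 A_3) A_4)) with cost 262064.

262064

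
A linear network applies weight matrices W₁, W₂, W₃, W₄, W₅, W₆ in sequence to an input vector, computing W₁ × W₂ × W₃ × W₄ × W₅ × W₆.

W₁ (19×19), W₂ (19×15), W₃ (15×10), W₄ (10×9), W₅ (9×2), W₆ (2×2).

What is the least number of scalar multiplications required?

1808

Adjacent pairs: W₁W₂ = 19·19·15 = 5415; W₂W₃ = 19·15·10 = 2850; W₃W₄ = 15·10·9 = 1350; W₄W₅ = 10·9·2 = 180; W₅W₆ = 9·2·2 = 36.
Length 3: W₁..W₃: k=1: 0+2850+19·19·10=6460; k=2: 5415+0+19·15·10=8265 → min 6460 | W₂..W₄: k=2: 0+1350+19·15·9=3915; k=3: 2850+0+19·10·9=4560 → min 3915 | W₃..W₅: k=3: 0+180+15·10·2=480; k=4: 1350+0+15·9·2=1620 → min 480 | W₄..W₆: k=4: 0+36+10·9·2=216; k=5: 180+0+10·2·2=220 → min 216.
Length 4: W₁..W₄: k=1: 0+3915+19·19·9=7164; k=2: 5415+1350+19·15·9=9330; k=3: 6460+0+19·10·9=8170 → min 7164 | W₂..W₅: k=2: 0+480+19·15·2=1050; k=3: 2850+180+19·10·2=3410; k=4: 3915+0+19·9·2=4257 → min 1050 | W₃..W₆: k=3: 0+216+15·10·2=516; k=4: 1350+36+15·9·2=1656; k=5: 480+0+15·2·2=540 → min 516.
Length 5: W₁..W₅: k=1: 0+1050+19·19·2=1772; k=2: 5415+480+19·15·2=6465; k=3: 6460+180+19·10·2=7020; k=4: 7164+0+19·9·2=7506 → min 1772 | W₂..W₆: k=2: 0+516+19·15·2=1086; k=3: 2850+216+19·10·2=3446; k=4: 3915+36+19·9·2=4293; k=5: 1050+0+19·2·2=1126 → min 1086.
Length 6: W₁..W₆: k=1: 0+1086+19·19·2=1808; k=2: 5415+516+19·15·2=6501; k=3: 6460+216+19·10·2=7056; k=4: 7164+36+19·9·2=7542; k=5: 1772+0+19·2·2=1848 → min 1808.
Optimal order: (W₁ × (W₂ × (W₃ × (W₄ × (W₅ × W₆))))) with cost 1808.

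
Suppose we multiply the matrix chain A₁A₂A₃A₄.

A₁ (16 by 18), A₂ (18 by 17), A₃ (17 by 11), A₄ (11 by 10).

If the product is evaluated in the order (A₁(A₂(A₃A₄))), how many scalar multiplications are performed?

7810

(A₃A₄): 17×11 by 11×10 → 17×10, cost 17·11·10 = 1870
(A₂(A₃A₄)): 18×17 by 17×10 → 18×10, cost 18·17·10 = 3060; cumulative 4930
(A₁(A₂(A₃A₄))): 16×18 by 18×10 → 16×10, cost 16·18·10 = 2880; cumulative 7810
Total: 7810 scalar multiplications.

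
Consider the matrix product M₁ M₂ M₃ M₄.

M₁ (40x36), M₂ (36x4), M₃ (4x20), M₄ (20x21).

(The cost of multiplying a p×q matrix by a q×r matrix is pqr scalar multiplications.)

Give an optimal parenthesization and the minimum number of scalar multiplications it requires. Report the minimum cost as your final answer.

10800

Adjacent pairs: M₁M₂ = 40·36·4 = 5760; M₂M₃ = 36·4·20 = 2880; M₃M₄ = 4·20·21 = 1680.
Length 3: M₁..M₃: k=1: 0+2880+40·36·20=31680; k=2: 5760+0+40·4·20=8960 → min 8960 | M₂..M₄: k=2: 0+1680+36·4·21=4704; k=3: 2880+0+36·20·21=18000 → min 4704.
Length 4: M₁..M₄: k=1: 0+4704+40·36·21=34944; k=2: 5760+1680+40·4·21=10800; k=3: 8960+0+40·20·21=25760 → min 10800.
Optimal parenthesization: ((M₁ M₂) (M₃ M₄)) with cost 10800.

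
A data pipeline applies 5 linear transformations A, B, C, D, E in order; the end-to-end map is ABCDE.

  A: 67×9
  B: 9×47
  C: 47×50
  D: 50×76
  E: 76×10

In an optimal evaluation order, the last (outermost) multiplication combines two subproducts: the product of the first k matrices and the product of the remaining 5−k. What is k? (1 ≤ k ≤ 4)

Adjacent pairs: AB = 67·9·47 = 28341; BC = 9·47·50 = 21150; CD = 47·50·76 = 178600; DE = 50·76·10 = 38000.
Length 3: A..C: k=1: 0+21150+67·9·50=51300; k=2: 28341+0+67·47·50=185791 → min 51300 | B..D: k=2: 0+178600+9·47·76=210748; k=3: 21150+0+9·50·76=55350 → min 55350 | C..E: k=3: 0+38000+47·50·10=61500; k=4: 178600+0+47·76·10=214320 → min 61500.
Length 4: A..D: k=1: 0+55350+67·9·76=101178; k=2: 28341+178600+67·47·76=446265; k=3: 51300+0+67·50·76=305900 → min 101178 | B..E: k=2: 0+61500+9·47·10=65730; k=3: 21150+38000+9·50·10=63650; k=4: 55350+0+9·76·10=62190 → min 62190.
Top-level splits: k=1: (A..A)·(B..E) → 0+62190+67·9·10 = 68220; k=2: (A..B)·(C..E) → 28341+61500+67·47·10 = 121331; k=3: (A..C)·(D..E) → 51300+38000+67·50·10 = 122800; k=4: (A..D)·(E..E) → 101178+0+67·76·10 = 152098.
Best split is after A, i.e. k = 1.

1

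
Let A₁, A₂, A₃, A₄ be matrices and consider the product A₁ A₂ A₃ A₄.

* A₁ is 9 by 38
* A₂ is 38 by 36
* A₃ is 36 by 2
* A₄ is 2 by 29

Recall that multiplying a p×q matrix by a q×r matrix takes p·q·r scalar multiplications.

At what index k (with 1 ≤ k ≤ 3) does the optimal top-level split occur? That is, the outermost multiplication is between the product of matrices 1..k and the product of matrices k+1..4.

Adjacent pairs: A₁A₂ = 9·38·36 = 12312; A₂A₃ = 38·36·2 = 2736; A₃A₄ = 36·2·29 = 2088.
Length 3: A₁..A₃: k=1: 0+2736+9·38·2=3420; k=2: 12312+0+9·36·2=12960 → min 3420 | A₂..A₄: k=2: 0+2088+38·36·29=41760; k=3: 2736+0+38·2·29=4940 → min 4940.
Top-level splits: k=1: (A₁..A₁)·(A₂..A₄) → 0+4940+9·38·29 = 14858; k=2: (A₁..A₂)·(A₃..A₄) → 12312+2088+9·36·29 = 23796; k=3: (A₁..A₃)·(A₄..A₄) → 3420+0+9·2·29 = 3942.
Best split is after A₃, i.e. k = 3.

3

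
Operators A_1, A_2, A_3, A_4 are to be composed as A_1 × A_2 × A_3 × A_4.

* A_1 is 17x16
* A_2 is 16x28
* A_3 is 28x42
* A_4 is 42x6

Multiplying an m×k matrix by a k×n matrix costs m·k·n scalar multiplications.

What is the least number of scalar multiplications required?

Adjacent pairs: A_1A_2 = 17·16·28 = 7616; A_2A_3 = 16·28·42 = 18816; A_3A_4 = 28·42·6 = 7056.
Length 3: A_1..A_3: k=1: 0+18816+17·16·42=30240; k=2: 7616+0+17·28·42=27608 → min 27608 | A_2..A_4: k=2: 0+7056+16·28·6=9744; k=3: 18816+0+16·42·6=22848 → min 9744.
Length 4: A_1..A_4: k=1: 0+9744+17·16·6=11376; k=2: 7616+7056+17·28·6=17528; k=3: 27608+0+17·42·6=31892 → min 11376.
Optimal order: (A_1 × (A_2 × (A_3 × A_4))) with cost 11376.

11376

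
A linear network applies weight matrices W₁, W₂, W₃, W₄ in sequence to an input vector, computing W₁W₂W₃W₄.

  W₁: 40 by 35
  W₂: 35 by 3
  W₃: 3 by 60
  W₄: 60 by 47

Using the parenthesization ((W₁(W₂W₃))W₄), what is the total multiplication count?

(W₂W₃): 35×3 by 3×60 → 35×60, cost 35·3·60 = 6300
(W₁(W₂W₃)): 40×35 by 35×60 → 40×60, cost 40·35·60 = 84000; cumulative 90300
((W₁(W₂W₃))W₄): 40×60 by 60×47 → 40×47, cost 40·60·47 = 112800; cumulative 203100
Total: 203100 scalar multiplications.

203100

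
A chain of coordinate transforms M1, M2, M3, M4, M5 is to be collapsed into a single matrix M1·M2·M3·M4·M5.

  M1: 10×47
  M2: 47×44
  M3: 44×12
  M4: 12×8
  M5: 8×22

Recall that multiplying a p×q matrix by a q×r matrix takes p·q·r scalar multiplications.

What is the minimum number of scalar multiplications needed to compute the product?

26288

Adjacent pairs: M1M2 = 10·47·44 = 20680; M2M3 = 47·44·12 = 24816; M3M4 = 44·12·8 = 4224; M4M5 = 12·8·22 = 2112.
Length 3: M1..M3: k=1: 0+24816+10·47·12=30456; k=2: 20680+0+10·44·12=25960 → min 25960 | M2..M4: k=2: 0+4224+47·44·8=20768; k=3: 24816+0+47·12·8=29328 → min 20768 | M3..M5: k=3: 0+2112+44·12·22=13728; k=4: 4224+0+44·8·22=11968 → min 11968.
Length 4: M1..M4: k=1: 0+20768+10·47·8=24528; k=2: 20680+4224+10·44·8=28424; k=3: 25960+0+10·12·8=26920 → min 24528 | M2..M5: k=2: 0+11968+47·44·22=57464; k=3: 24816+2112+47·12·22=39336; k=4: 20768+0+47·8·22=29040 → min 29040.
Length 5: M1..M5: k=1: 0+29040+10·47·22=39380; k=2: 20680+11968+10·44·22=42328; k=3: 25960+2112+10·12·22=30712; k=4: 24528+0+10·8·22=26288 → min 26288.
Optimal order: ((M1·(M2·(M3·M4)))·M5) with cost 26288.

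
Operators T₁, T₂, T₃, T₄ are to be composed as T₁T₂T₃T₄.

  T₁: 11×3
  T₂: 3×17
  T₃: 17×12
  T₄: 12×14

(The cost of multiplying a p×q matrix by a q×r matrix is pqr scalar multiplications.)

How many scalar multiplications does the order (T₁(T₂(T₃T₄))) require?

4032

(T₃T₄): 17×12 by 12×14 → 17×14, cost 17·12·14 = 2856
(T₂(T₃T₄)): 3×17 by 17×14 → 3×14, cost 3·17·14 = 714; cumulative 3570
(T₁(T₂(T₃T₄))): 11×3 by 3×14 → 11×14, cost 11·3·14 = 462; cumulative 4032
Total: 4032 scalar multiplications.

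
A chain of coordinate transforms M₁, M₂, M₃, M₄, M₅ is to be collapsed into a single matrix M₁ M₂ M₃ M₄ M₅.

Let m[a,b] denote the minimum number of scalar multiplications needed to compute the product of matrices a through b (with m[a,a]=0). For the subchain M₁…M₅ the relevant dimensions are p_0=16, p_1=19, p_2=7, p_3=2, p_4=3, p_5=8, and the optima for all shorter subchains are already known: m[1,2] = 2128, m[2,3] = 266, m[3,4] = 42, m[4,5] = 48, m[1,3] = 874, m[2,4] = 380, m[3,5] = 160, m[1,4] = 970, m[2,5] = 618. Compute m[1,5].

1178

m[1,5] = min over k∈[1,4] of m[1,k]+m[k+1,5]+p_{0}·p_k·p_{5}.
k=1: 0 + 618 + 16·19·8 = 3050; k=2: 2128 + 160 + 16·7·8 = 3184; k=3: 874 + 48 + 16·2·8 = 1178; k=4: 970 + 0 + 16·3·8 = 1354.
Minimum: 1178 at k=3.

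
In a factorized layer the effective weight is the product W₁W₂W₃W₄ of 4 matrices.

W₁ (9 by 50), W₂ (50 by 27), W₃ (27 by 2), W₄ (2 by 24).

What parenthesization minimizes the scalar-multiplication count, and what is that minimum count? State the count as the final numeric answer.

4032

Adjacent pairs: W₁W₂ = 9·50·27 = 12150; W₂W₃ = 50·27·2 = 2700; W₃W₄ = 27·2·24 = 1296.
Length 3: W₁..W₃: k=1: 0+2700+9·50·2=3600; k=2: 12150+0+9·27·2=12636 → min 3600 | W₂..W₄: k=2: 0+1296+50·27·24=33696; k=3: 2700+0+50·2·24=5100 → min 5100.
Length 4: W₁..W₄: k=1: 0+5100+9·50·24=15900; k=2: 12150+1296+9·27·24=19278; k=3: 3600+0+9·2·24=4032 → min 4032.
Optimal parenthesization: ((W₁(W₂W₃))W₄) with cost 4032.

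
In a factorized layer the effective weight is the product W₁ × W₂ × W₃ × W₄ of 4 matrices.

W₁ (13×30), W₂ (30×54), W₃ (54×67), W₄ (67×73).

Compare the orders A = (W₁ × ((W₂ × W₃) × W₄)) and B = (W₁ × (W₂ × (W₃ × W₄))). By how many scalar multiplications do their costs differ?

Order A = (W₁ × ((W₂ × W₃) × W₄)): (W₂ × W₃): 30×54 by 54×67 → 30×67, cost 30·54·67 = 108540; ((W₂ × W₃) × W₄): 30×67 by 67×73 → 30×73, cost 30·67·73 = 146730; cumulative 255270; (W₁ × ((W₂ × W₃) × W₄)): 13×30 by 30×73 → 13×73, cost 13·30·73 = 28470; cumulative 283740. Total 283740.
Order B = (W₁ × (W₂ × (W₃ × W₄))): (W₃ × W₄): 54×67 by 67×73 → 54×73, cost 54·67·73 = 264114; (W₂ × (W₃ × W₄)): 30×54 by 54×73 → 30×73, cost 30·54·73 = 118260; cumulative 382374; (W₁ × (W₂ × (W₃ × W₄))): 13×30 by 30×73 → 13×73, cost 13·30·73 = 28470; cumulative 410844. Total 410844.
Difference: |283740 − 410844| = 127104.

127104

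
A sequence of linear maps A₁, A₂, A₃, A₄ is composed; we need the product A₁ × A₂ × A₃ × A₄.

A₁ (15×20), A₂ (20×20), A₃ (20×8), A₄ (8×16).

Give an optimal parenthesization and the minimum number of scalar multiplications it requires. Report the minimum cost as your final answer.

Adjacent pairs: A₁A₂ = 15·20·20 = 6000; A₂A₃ = 20·20·8 = 3200; A₃A₄ = 20·8·16 = 2560.
Length 3: A₁..A₃: k=1: 0+3200+15·20·8=5600; k=2: 6000+0+15·20·8=8400 → min 5600 | A₂..A₄: k=2: 0+2560+20·20·16=8960; k=3: 3200+0+20·8·16=5760 → min 5760.
Length 4: A₁..A₄: k=1: 0+5760+15·20·16=10560; k=2: 6000+2560+15·20·16=13360; k=3: 5600+0+15·8·16=7520 → min 7520.
Optimal parenthesization: ((A₁ × (A₂ × A₃)) × A₄) with cost 7520.

7520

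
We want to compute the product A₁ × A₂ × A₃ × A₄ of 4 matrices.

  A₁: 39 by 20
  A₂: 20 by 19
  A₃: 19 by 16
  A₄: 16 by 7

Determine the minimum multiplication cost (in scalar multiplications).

Adjacent pairs: A₁A₂ = 39·20·19 = 14820; A₂A₃ = 20·19·16 = 6080; A₃A₄ = 19·16·7 = 2128.
Length 3: A₁..A₃: k=1: 0+6080+39·20·16=18560; k=2: 14820+0+39·19·16=26676 → min 18560 | A₂..A₄: k=2: 0+2128+20·19·7=4788; k=3: 6080+0+20·16·7=8320 → min 4788.
Length 4: A₁..A₄: k=1: 0+4788+39·20·7=10248; k=2: 14820+2128+39·19·7=22135; k=3: 18560+0+39·16·7=22928 → min 10248.
Optimal order: (A₁ × (A₂ × (A₃ × A₄))) with cost 10248.

10248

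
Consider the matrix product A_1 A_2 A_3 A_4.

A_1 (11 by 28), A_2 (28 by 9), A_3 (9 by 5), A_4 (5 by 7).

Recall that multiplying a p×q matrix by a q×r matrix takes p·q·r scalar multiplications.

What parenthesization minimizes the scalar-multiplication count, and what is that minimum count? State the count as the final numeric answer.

3185

Adjacent pairs: A_1A_2 = 11·28·9 = 2772; A_2A_3 = 28·9·5 = 1260; A_3A_4 = 9·5·7 = 315.
Length 3: A_1..A_3: k=1: 0+1260+11·28·5=2800; k=2: 2772+0+11·9·5=3267 → min 2800 | A_2..A_4: k=2: 0+315+28·9·7=2079; k=3: 1260+0+28·5·7=2240 → min 2079.
Length 4: A_1..A_4: k=1: 0+2079+11·28·7=4235; k=2: 2772+315+11·9·7=3780; k=3: 2800+0+11·5·7=3185 → min 3185.
Optimal parenthesization: ((A_1 (A_2 A_3)) A_4) with cost 3185.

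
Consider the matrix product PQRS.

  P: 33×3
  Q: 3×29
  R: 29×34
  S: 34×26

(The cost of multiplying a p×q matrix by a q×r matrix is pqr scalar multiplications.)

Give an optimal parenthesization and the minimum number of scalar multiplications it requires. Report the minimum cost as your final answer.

8184

Adjacent pairs: PQ = 33·3·29 = 2871; QR = 3·29·34 = 2958; RS = 29·34·26 = 25636.
Length 3: P..R: k=1: 0+2958+33·3·34=6324; k=2: 2871+0+33·29·34=35409 → min 6324 | Q..S: k=2: 0+25636+3·29·26=27898; k=3: 2958+0+3·34·26=5610 → min 5610.
Length 4: P..S: k=1: 0+5610+33·3·26=8184; k=2: 2871+25636+33·29·26=53389; k=3: 6324+0+33·34·26=35496 → min 8184.
Optimal parenthesization: (P((QR)S)) with cost 8184.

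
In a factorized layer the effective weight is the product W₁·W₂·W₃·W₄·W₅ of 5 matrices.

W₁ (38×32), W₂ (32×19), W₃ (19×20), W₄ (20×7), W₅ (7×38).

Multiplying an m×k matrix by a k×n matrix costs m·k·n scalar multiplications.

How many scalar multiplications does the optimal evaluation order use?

Adjacent pairs: W₁W₂ = 38·32·19 = 23104; W₂W₃ = 32·19·20 = 12160; W₃W₄ = 19·20·7 = 2660; W₄W₅ = 20·7·38 = 5320.
Length 3: W₁..W₃: k=1: 0+12160+38·32·20=36480; k=2: 23104+0+38·19·20=37544 → min 36480 | W₂..W₄: k=2: 0+2660+32·19·7=6916; k=3: 12160+0+32·20·7=16640 → min 6916 | W₃..W₅: k=3: 0+5320+19·20·38=19760; k=4: 2660+0+19·7·38=7714 → min 7714.
Length 4: W₁..W₄: k=1: 0+6916+38·32·7=15428; k=2: 23104+2660+38·19·7=30818; k=3: 36480+0+38·20·7=41800 → min 15428 | W₂..W₅: k=2: 0+7714+32·19·38=30818; k=3: 12160+5320+32·20·38=41800; k=4: 6916+0+32·7·38=15428 → min 15428.
Length 5: W₁..W₅: k=1: 0+15428+38·32·38=61636; k=2: 23104+7714+38·19·38=58254; k=3: 36480+5320+38·20·38=70680; k=4: 15428+0+38·7·38=25536 → min 25536.
Optimal order: ((W₁·(W₂·(W₃·W₄)))·W₅) with cost 25536.

25536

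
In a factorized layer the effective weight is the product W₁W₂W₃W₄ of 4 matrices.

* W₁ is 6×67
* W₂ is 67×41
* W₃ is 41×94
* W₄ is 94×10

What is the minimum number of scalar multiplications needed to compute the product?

45246

Adjacent pairs: W₁W₂ = 6·67·41 = 16482; W₂W₃ = 67·41·94 = 258218; W₃W₄ = 41·94·10 = 38540.
Length 3: W₁..W₃: k=1: 0+258218+6·67·94=296006; k=2: 16482+0+6·41·94=39606 → min 39606 | W₂..W₄: k=2: 0+38540+67·41·10=66010; k=3: 258218+0+67·94·10=321198 → min 66010.
Length 4: W₁..W₄: k=1: 0+66010+6·67·10=70030; k=2: 16482+38540+6·41·10=57482; k=3: 39606+0+6·94·10=45246 → min 45246.
Optimal order: (((W₁W₂)W₃)W₄) with cost 45246.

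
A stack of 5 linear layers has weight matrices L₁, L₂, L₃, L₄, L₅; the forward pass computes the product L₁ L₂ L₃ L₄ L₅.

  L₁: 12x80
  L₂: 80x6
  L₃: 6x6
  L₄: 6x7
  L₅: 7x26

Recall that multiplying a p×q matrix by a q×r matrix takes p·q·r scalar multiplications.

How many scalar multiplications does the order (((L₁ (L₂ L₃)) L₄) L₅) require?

11328

(L₂ L₃): 80×6 by 6×6 → 80×6, cost 80·6·6 = 2880
(L₁ (L₂ L₃)): 12×80 by 80×6 → 12×6, cost 12·80·6 = 5760; cumulative 8640
((L₁ (L₂ L₃)) L₄): 12×6 by 6×7 → 12×7, cost 12·6·7 = 504; cumulative 9144
(((L₁ (L₂ L₃)) L₄) L₅): 12×7 by 7×26 → 12×26, cost 12·7·26 = 2184; cumulative 11328
Total: 11328 scalar multiplications.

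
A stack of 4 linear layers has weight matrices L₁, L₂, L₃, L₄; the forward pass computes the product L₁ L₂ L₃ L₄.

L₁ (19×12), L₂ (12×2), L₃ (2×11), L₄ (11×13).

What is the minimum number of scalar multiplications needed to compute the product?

Adjacent pairs: L₁L₂ = 19·12·2 = 456; L₂L₃ = 12·2·11 = 264; L₃L₄ = 2·11·13 = 286.
Length 3: L₁..L₃: k=1: 0+264+19·12·11=2772; k=2: 456+0+19·2·11=874 → min 874 | L₂..L₄: k=2: 0+286+12·2·13=598; k=3: 264+0+12·11·13=1980 → min 598.
Length 4: L₁..L₄: k=1: 0+598+19·12·13=3562; k=2: 456+286+19·2·13=1236; k=3: 874+0+19·11·13=3591 → min 1236.
Optimal order: ((L₁ L₂) (L₃ L₄)) with cost 1236.

1236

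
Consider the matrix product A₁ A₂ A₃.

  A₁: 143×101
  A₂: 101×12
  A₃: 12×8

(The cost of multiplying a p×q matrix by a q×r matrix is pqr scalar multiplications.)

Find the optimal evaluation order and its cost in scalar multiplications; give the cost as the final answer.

125240

(A₁ (A₂ A₃)): cost 125240.
((A₁ A₂) A₃): cost 187044.
Optimal: (A₁ (A₂ A₃)) with cost 125240.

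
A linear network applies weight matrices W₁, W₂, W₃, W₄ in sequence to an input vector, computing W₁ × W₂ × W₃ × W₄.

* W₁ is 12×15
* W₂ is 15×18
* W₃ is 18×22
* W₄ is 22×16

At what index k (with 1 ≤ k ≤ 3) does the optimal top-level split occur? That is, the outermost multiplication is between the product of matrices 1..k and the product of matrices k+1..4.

Adjacent pairs: W₁W₂ = 12·15·18 = 3240; W₂W₃ = 15·18·22 = 5940; W₃W₄ = 18·22·16 = 6336.
Length 3: W₁..W₃: k=1: 0+5940+12·15·22=9900; k=2: 3240+0+12·18·22=7992 → min 7992 | W₂..W₄: k=2: 0+6336+15·18·16=10656; k=3: 5940+0+15·22·16=11220 → min 10656.
Top-level splits: k=1: (W₁..W₁)·(W₂..W₄) → 0+10656+12·15·16 = 13536; k=2: (W₁..W₂)·(W₃..W₄) → 3240+6336+12·18·16 = 13032; k=3: (W₁..W₃)·(W₄..W₄) → 7992+0+12·22·16 = 12216.
Best split is after W₃, i.e. k = 3.

3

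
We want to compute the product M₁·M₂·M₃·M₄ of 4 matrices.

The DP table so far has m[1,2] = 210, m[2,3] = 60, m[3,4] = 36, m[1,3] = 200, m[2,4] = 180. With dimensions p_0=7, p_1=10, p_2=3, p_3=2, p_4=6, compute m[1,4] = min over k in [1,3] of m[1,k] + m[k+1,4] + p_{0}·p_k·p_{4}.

284

m[1,4] = min over k∈[1,3] of m[1,k]+m[k+1,4]+p_{0}·p_k·p_{4}.
k=1: 0 + 180 + 7·10·6 = 600; k=2: 210 + 36 + 7·3·6 = 372; k=3: 200 + 0 + 7·2·6 = 284.
Minimum: 284 at k=3.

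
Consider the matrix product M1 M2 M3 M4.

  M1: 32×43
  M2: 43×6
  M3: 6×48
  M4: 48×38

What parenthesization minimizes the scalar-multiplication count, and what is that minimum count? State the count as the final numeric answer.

26496

Adjacent pairs: M1M2 = 32·43·6 = 8256; M2M3 = 43·6·48 = 12384; M3M4 = 6·48·38 = 10944.
Length 3: M1..M3: k=1: 0+12384+32·43·48=78432; k=2: 8256+0+32·6·48=17472 → min 17472 | M2..M4: k=2: 0+10944+43·6·38=20748; k=3: 12384+0+43·48·38=90816 → min 20748.
Length 4: M1..M4: k=1: 0+20748+32·43·38=73036; k=2: 8256+10944+32·6·38=26496; k=3: 17472+0+32·48·38=75840 → min 26496.
Optimal parenthesization: ((M1 M2) (M3 M4)) with cost 26496.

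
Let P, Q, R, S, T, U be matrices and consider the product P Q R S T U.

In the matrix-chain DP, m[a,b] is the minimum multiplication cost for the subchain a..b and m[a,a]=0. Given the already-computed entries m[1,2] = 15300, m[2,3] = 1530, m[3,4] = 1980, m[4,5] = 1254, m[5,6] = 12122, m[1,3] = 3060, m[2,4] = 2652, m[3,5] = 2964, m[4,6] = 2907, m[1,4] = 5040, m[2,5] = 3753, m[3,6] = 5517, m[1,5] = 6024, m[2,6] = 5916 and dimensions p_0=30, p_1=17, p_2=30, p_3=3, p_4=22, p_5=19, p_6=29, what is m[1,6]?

8577

m[1,6] = min over k∈[1,5] of m[1,k]+m[k+1,6]+p_{0}·p_k·p_{6}.
k=1: 0 + 5916 + 30·17·29 = 20706; k=2: 15300 + 5517 + 30·30·29 = 46917; k=3: 3060 + 2907 + 30·3·29 = 8577; k=4: 5040 + 12122 + 30·22·29 = 36302; k=5: 6024 + 0 + 30·19·29 = 22554.
Minimum: 8577 at k=3.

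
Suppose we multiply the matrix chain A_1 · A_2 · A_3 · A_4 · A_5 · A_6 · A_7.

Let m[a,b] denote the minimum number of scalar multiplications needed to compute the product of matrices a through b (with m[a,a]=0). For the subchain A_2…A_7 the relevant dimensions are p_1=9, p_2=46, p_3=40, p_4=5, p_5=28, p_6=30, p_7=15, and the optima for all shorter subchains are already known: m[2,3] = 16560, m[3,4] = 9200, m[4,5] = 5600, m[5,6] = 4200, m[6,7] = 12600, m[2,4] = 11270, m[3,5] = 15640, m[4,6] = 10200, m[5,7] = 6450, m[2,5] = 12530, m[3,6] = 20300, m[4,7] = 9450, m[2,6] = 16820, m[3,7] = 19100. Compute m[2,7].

18395

m[2,7] = min over k∈[2,6] of m[2,k]+m[k+1,7]+p_{1}·p_k·p_{7}.
k=2: 0 + 19100 + 9·46·15 = 25310; k=3: 16560 + 9450 + 9·40·15 = 31410; k=4: 11270 + 6450 + 9·5·15 = 18395; k=5: 12530 + 12600 + 9·28·15 = 28910; k=6: 16820 + 0 + 9·30·15 = 20870.
Minimum: 18395 at k=4.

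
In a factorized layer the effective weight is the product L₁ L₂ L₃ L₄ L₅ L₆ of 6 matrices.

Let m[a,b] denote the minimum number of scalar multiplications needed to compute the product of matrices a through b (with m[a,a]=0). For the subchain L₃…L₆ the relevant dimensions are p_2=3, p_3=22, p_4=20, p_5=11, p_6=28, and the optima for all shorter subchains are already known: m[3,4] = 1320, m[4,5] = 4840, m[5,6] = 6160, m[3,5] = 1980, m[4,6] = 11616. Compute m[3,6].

m[3,6] = min over k∈[3,5] of m[3,k]+m[k+1,6]+p_{2}·p_k·p_{6}.
k=3: 0 + 11616 + 3·22·28 = 13464; k=4: 1320 + 6160 + 3·20·28 = 9160; k=5: 1980 + 0 + 3·11·28 = 2904.
Minimum: 2904 at k=5.

2904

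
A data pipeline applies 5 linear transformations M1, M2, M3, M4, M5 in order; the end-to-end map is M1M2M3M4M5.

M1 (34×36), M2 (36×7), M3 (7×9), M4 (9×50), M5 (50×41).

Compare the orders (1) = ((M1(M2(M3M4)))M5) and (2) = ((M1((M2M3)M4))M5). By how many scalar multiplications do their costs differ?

2718

Order (1) = ((M1(M2(M3M4)))M5): (M3M4): 7×9 by 9×50 → 7×50, cost 7·9·50 = 3150; (M2(M3M4)): 36×7 by 7×50 → 36×50, cost 36·7·50 = 12600; cumulative 15750; (M1(M2(M3M4))): 34×36 by 36×50 → 34×50, cost 34·36·50 = 61200; cumulative 76950; ((M1(M2(M3M4)))M5): 34×50 by 50×41 → 34×41, cost 34·50·41 = 69700; cumulative 146650. Total 146650.
Order (2) = ((M1((M2M3)M4))M5): (M2M3): 36×7 by 7×9 → 36×9, cost 36·7·9 = 2268; ((M2M3)M4): 36×9 by 9×50 → 36×50, cost 36·9·50 = 16200; cumulative 18468; (M1((M2M3)M4)): 34×36 by 36×50 → 34×50, cost 34·36·50 = 61200; cumulative 79668; ((M1((M2M3)M4))M5): 34×50 by 50×41 → 34×41, cost 34·50·41 = 69700; cumulative 149368. Total 149368.
Difference: |146650 − 149368| = 2718.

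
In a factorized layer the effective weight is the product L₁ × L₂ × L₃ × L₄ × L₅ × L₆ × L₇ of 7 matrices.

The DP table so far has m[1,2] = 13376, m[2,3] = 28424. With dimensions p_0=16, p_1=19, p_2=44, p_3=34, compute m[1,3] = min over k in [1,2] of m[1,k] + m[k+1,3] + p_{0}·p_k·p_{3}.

37312

m[1,3] = min over k∈[1,2] of m[1,k]+m[k+1,3]+p_{0}·p_k·p_{3}.
k=1: 0 + 28424 + 16·19·34 = 38760; k=2: 13376 + 0 + 16·44·34 = 37312.
Minimum: 37312 at k=2.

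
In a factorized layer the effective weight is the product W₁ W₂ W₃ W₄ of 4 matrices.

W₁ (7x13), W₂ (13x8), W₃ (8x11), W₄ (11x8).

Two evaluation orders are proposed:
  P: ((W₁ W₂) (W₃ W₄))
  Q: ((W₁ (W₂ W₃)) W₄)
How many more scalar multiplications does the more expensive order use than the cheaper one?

Order P = ((W₁ W₂) (W₃ W₄)): (W₁ W₂): 7×13 by 13×8 → 7×8, cost 7·13·8 = 728; (W₃ W₄): 8×11 by 11×8 → 8×8, cost 8·11·8 = 704; ((W₁ W₂) (W₃ W₄)): 7×8 by 8×8 → 7×8, cost 7·8·8 = 448; cumulative 1880. Total 1880.
Order Q = ((W₁ (W₂ W₃)) W₄): (W₂ W₃): 13×8 by 8×11 → 13×11, cost 13·8·11 = 1144; (W₁ (W₂ W₃)): 7×13 by 13×11 → 7×11, cost 7·13·11 = 1001; cumulative 2145; ((W₁ (W₂ W₃)) W₄): 7×11 by 11×8 → 7×8, cost 7·11·8 = 616; cumulative 2761. Total 2761.
Difference: |1880 − 2761| = 881.

881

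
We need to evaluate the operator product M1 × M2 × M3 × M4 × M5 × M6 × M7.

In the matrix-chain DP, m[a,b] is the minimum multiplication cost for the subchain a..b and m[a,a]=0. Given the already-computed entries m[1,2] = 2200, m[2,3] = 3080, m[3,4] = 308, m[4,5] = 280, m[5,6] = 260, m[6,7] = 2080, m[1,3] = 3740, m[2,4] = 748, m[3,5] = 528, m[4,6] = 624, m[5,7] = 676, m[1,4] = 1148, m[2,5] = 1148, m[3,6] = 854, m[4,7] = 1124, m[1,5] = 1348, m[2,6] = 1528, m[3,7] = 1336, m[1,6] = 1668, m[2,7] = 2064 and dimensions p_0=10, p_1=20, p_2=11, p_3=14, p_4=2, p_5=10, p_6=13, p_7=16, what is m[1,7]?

m[1,7] = min over k∈[1,6] of m[1,k]+m[k+1,7]+p_{0}·p_k·p_{7}.
k=1: 0 + 2064 + 10·20·16 = 5264; k=2: 2200 + 1336 + 10·11·16 = 5296; k=3: 3740 + 1124 + 10·14·16 = 7104; k=4: 1148 + 676 + 10·2·16 = 2144; k=5: 1348 + 2080 + 10·10·16 = 5028; k=6: 1668 + 0 + 10·13·16 = 3748.
Minimum: 2144 at k=4.

2144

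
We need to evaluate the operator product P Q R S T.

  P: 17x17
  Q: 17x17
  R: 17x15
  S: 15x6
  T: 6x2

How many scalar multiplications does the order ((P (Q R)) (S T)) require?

9360

(Q R): 17×17 by 17×15 → 17×15, cost 17·17·15 = 4335
(P (Q R)): 17×17 by 17×15 → 17×15, cost 17·17·15 = 4335; cumulative 8670
(S T): 15×6 by 6×2 → 15×2, cost 15·6·2 = 180
((P (Q R)) (S T)): 17×15 by 15×2 → 17×2, cost 17·15·2 = 510; cumulative 9360
Total: 9360 scalar multiplications.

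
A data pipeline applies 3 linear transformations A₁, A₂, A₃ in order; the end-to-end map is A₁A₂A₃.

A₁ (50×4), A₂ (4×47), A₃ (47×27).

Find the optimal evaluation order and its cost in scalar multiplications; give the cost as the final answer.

(A₁(A₂A₃)): cost 10476.
((A₁A₂)A₃): cost 72850.
Optimal: (A₁(A₂A₃)) with cost 10476.

10476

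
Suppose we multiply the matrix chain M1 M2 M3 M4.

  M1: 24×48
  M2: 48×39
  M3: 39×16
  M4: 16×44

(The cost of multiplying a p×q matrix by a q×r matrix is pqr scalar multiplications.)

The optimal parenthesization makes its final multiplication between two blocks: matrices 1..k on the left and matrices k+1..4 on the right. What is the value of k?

3

Adjacent pairs: M1M2 = 24·48·39 = 44928; M2M3 = 48·39·16 = 29952; M3M4 = 39·16·44 = 27456.
Length 3: M1..M3: k=1: 0+29952+24·48·16=48384; k=2: 44928+0+24·39·16=59904 → min 48384 | M2..M4: k=2: 0+27456+48·39·44=109824; k=3: 29952+0+48·16·44=63744 → min 63744.
Top-level splits: k=1: (M1..M1)·(M2..M4) → 0+63744+24·48·44 = 114432; k=2: (M1..M2)·(M3..M4) → 44928+27456+24·39·44 = 113568; k=3: (M1..M3)·(M4..M4) → 48384+0+24·16·44 = 65280.
Best split is after M3, i.e. k = 3.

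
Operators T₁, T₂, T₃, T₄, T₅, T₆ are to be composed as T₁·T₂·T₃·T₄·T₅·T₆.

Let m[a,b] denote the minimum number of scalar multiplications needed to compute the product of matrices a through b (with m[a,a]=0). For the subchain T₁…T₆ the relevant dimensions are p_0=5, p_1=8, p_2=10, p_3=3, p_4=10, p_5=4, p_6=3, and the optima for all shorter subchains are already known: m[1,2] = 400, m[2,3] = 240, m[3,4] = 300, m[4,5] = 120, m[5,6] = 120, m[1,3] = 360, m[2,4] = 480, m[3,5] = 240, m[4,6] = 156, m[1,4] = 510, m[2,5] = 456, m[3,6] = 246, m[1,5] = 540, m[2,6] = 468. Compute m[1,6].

561

m[1,6] = min over k∈[1,5] of m[1,k]+m[k+1,6]+p_{0}·p_k·p_{6}.
k=1: 0 + 468 + 5·8·3 = 588; k=2: 400 + 246 + 5·10·3 = 796; k=3: 360 + 156 + 5·3·3 = 561; k=4: 510 + 120 + 5·10·3 = 780; k=5: 540 + 0 + 5·4·3 = 600.
Minimum: 561 at k=3.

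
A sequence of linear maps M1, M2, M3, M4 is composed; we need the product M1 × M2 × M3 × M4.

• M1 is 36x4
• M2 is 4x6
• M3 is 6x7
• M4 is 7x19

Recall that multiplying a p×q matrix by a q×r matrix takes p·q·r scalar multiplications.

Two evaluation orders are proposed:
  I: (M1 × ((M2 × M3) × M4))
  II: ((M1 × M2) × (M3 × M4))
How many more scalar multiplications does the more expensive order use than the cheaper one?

Order I = (M1 × ((M2 × M3) × M4)): (M2 × M3): 4×6 by 6×7 → 4×7, cost 4·6·7 = 168; ((M2 × M3) × M4): 4×7 by 7×19 → 4×19, cost 4·7·19 = 532; cumulative 700; (M1 × ((M2 × M3) × M4)): 36×4 by 4×19 → 36×19, cost 36·4·19 = 2736; cumulative 3436. Total 3436.
Order II = ((M1 × M2) × (M3 × M4)): (M1 × M2): 36×4 by 4×6 → 36×6, cost 36·4·6 = 864; (M3 × M4): 6×7 by 7×19 → 6×19, cost 6·7·19 = 798; ((M1 × M2) × (M3 × M4)): 36×6 by 6×19 → 36×19, cost 36·6·19 = 4104; cumulative 5766. Total 5766.
Difference: |3436 − 5766| = 2330.

2330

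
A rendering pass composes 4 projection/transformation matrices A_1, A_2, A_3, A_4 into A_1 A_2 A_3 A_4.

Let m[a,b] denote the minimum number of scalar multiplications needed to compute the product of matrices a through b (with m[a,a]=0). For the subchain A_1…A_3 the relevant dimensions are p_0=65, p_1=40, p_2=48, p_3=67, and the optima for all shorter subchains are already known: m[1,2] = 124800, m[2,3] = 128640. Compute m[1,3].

302840

m[1,3] = min over k∈[1,2] of m[1,k]+m[k+1,3]+p_{0}·p_k·p_{3}.
k=1: 0 + 128640 + 65·40·67 = 302840; k=2: 124800 + 0 + 65·48·67 = 333840.
Minimum: 302840 at k=1.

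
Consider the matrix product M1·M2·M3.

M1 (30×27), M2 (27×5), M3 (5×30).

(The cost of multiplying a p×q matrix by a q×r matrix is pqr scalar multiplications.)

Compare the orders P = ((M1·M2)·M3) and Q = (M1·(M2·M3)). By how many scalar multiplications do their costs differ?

Order P = ((M1·M2)·M3): (M1·M2): 30×27 by 27×5 → 30×5, cost 30·27·5 = 4050; ((M1·M2)·M3): 30×5 by 5×30 → 30×30, cost 30·5·30 = 4500; cumulative 8550. Total 8550.
Order Q = (M1·(M2·M3)): (M2·M3): 27×5 by 5×30 → 27×30, cost 27·5·30 = 4050; (M1·(M2·M3)): 30×27 by 27×30 → 30×30, cost 30·27·30 = 24300; cumulative 28350. Total 28350.
Difference: |8550 − 28350| = 19800.

19800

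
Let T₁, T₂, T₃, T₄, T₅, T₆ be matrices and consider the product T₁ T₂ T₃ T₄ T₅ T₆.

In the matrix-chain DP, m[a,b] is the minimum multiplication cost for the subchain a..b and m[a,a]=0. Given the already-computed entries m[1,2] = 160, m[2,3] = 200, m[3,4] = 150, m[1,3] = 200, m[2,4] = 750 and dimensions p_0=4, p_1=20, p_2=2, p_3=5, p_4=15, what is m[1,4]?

m[1,4] = min over k∈[1,3] of m[1,k]+m[k+1,4]+p_{0}·p_k·p_{4}.
k=1: 0 + 750 + 4·20·15 = 1950; k=2: 160 + 150 + 4·2·15 = 430; k=3: 200 + 0 + 4·5·15 = 500.
Minimum: 430 at k=2.

430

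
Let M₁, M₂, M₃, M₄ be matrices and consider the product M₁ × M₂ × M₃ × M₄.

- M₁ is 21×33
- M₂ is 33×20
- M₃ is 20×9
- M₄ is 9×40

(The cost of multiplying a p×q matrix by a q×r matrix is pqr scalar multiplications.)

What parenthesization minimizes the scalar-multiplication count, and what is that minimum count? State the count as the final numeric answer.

19737

Adjacent pairs: M₁M₂ = 21·33·20 = 13860; M₂M₃ = 33·20·9 = 5940; M₃M₄ = 20·9·40 = 7200.
Length 3: M₁..M₃: k=1: 0+5940+21·33·9=12177; k=2: 13860+0+21·20·9=17640 → min 12177 | M₂..M₄: k=2: 0+7200+33·20·40=33600; k=3: 5940+0+33·9·40=17820 → min 17820.
Length 4: M₁..M₄: k=1: 0+17820+21·33·40=45540; k=2: 13860+7200+21·20·40=37860; k=3: 12177+0+21·9·40=19737 → min 19737.
Optimal parenthesization: ((M₁ × (M₂ × M₃)) × M₄) with cost 19737.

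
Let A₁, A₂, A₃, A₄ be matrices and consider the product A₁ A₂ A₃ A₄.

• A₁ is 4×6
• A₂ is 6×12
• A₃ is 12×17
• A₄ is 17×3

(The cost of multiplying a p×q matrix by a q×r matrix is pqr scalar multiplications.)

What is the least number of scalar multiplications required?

900

Adjacent pairs: A₁A₂ = 4·6·12 = 288; A₂A₃ = 6·12·17 = 1224; A₃A₄ = 12·17·3 = 612.
Length 3: A₁..A₃: k=1: 0+1224+4·6·17=1632; k=2: 288+0+4·12·17=1104 → min 1104 | A₂..A₄: k=2: 0+612+6·12·3=828; k=3: 1224+0+6·17·3=1530 → min 828.
Length 4: A₁..A₄: k=1: 0+828+4·6·3=900; k=2: 288+612+4·12·3=1044; k=3: 1104+0+4·17·3=1308 → min 900.
Optimal order: (A₁ (A₂ (A₃ A₄))) with cost 900.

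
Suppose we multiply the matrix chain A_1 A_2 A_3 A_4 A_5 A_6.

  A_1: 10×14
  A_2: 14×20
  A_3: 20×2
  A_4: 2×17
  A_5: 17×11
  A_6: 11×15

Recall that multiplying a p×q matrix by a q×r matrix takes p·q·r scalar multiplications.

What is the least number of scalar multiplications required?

Adjacent pairs: A_1A_2 = 10·14·20 = 2800; A_2A_3 = 14·20·2 = 560; A_3A_4 = 20·2·17 = 680; A_4A_5 = 2·17·11 = 374; A_5A_6 = 17·11·15 = 2805.
Length 3: A_1..A_3: k=1: 0+560+10·14·2=840; k=2: 2800+0+10·20·2=3200 → min 840 | A_2..A_4: k=2: 0+680+14·20·17=5440; k=3: 560+0+14·2·17=1036 → min 1036 | A_3..A_5: k=3: 0+374+20·2·11=814; k=4: 680+0+20·17·11=4420 → min 814 | A_4..A_6: k=4: 0+2805+2·17·15=3315; k=5: 374+0+2·11·15=704 → min 704.
Length 4: A_1..A_4: k=1: 0+1036+10·14·17=3416; k=2: 2800+680+10·20·17=6880; k=3: 840+0+10·2·17=1180 → min 1180 | A_2..A_5: k=2: 0+814+14·20·11=3894; k=3: 560+374+14·2·11=1242; k=4: 1036+0+14·17·11=3654 → min 1242 | A_3..A_6: k=3: 0+704+20·2·15=1304; k=4: 680+2805+20·17·15=8585; k=5: 814+0+20·11·15=4114 → min 1304.
Length 5: A_1..A_5: k=1: 0+1242+10·14·11=2782; k=2: 2800+814+10·20·11=5814; k=3: 840+374+10·2·11=1434; k=4: 1180+0+10·17·11=3050 → min 1434 | A_2..A_6: k=2: 0+1304+14·20·15=5504; k=3: 560+704+14·2·15=1684; k=4: 1036+2805+14·17·15=7411; k=5: 1242+0+14·11·15=3552 → min 1684.
Length 6: A_1..A_6: k=1: 0+1684+10·14·15=3784; k=2: 2800+1304+10·20·15=7104; k=3: 840+704+10·2·15=1844; k=4: 1180+2805+10·17·15=6535; k=5: 1434+0+10·11·15=3084 → min 1844.
Optimal order: ((A_1 (A_2 A_3)) ((A_4 A_5) A_6)) with cost 1844.

1844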